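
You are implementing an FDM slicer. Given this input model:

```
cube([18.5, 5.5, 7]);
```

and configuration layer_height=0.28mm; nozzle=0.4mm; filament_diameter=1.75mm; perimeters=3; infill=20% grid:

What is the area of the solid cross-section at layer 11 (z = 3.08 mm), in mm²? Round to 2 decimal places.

At z = 3.08 mm: the 18.5×5.5 cube contributes its full rectangle (area 101.75 mm²). Overall, the cross-section is a single solid region. Net area = 101.75 mm².

101.75 mm²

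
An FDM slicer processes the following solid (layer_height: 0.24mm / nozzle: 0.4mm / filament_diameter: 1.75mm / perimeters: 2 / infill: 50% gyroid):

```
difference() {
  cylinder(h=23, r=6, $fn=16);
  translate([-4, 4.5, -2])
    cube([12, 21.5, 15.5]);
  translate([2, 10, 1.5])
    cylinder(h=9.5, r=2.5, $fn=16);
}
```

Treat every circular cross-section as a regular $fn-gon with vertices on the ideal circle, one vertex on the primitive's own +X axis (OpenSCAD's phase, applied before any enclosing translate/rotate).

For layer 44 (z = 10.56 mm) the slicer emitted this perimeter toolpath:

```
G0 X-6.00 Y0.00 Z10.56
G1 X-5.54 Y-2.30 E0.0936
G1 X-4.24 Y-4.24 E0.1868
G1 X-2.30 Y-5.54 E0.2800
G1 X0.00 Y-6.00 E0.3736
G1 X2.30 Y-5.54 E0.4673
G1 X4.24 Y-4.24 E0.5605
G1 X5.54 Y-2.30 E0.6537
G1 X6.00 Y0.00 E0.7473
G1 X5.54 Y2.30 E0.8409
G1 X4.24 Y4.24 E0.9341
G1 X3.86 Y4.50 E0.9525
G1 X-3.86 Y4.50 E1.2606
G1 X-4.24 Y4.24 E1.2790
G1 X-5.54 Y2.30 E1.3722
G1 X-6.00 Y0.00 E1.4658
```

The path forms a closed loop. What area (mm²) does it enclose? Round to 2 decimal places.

102.70 mm²

Apply the shoelace formula to the sequence of (X, Y) vertices; enclosed area = 102.70 mm².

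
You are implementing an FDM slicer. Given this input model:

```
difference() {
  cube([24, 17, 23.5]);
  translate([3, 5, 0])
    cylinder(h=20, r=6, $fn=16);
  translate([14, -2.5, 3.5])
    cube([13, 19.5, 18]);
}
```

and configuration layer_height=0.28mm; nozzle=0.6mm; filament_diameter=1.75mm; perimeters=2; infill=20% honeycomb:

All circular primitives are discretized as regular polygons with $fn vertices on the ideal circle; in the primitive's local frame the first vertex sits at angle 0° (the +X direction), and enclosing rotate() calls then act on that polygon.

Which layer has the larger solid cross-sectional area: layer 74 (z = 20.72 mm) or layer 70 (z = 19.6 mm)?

layer 74 (z = 20.72 mm)

Layer 74 (z = 20.72): the 24×17 cube contributes its full rectangle (area 408.00 mm²); the cylinder at (3, 5) does not reach this height (z outside [0, 20]); the cube at (14, -2.5) (footprint 13×19.5) is included at this height (area 253.50 mm²); Subtracting the remaining from the first: starting from the 24×17 cube (408.00 mm²), the 13×19.5 cube at (14, -2.5) partially overlaps it — only the 170.00 mm² overlap (of its 253.50 mm²) is removed, clipping the outline — area = 238.00 mm². So its area = 238.00 mm². Layer 70 (z = 19.6): the cube is present — its section is the full 24×17 rectangle (area 408.00 mm²); the r=6 cylinder at (3, 5) contributes a regular 16-gon of circumradius 6 (area = (16/2)·6.000²·sin(360°/16) = 110.21 mm²); the cube at (14, -2.5) is present — its section is the full 13×19.5 rectangle (area 253.50 mm²); Taking the first minus the rest: starting from the 24×17 cube (408.00 mm²), the r=6 cylinder at (3, 5) partially overlaps it — only the 85.10 mm² overlap (of its 110.21 mm²) is removed, clipping the outline; the 13×19.5 cube at (14, -2.5) partially overlaps it — only the 170.00 mm² overlap (of its 253.50 mm²) is removed, clipping the outline — area = 152.90 mm². So its area = 152.90 mm². Layer 74 is larger (238.00 vs 152.90 mm²).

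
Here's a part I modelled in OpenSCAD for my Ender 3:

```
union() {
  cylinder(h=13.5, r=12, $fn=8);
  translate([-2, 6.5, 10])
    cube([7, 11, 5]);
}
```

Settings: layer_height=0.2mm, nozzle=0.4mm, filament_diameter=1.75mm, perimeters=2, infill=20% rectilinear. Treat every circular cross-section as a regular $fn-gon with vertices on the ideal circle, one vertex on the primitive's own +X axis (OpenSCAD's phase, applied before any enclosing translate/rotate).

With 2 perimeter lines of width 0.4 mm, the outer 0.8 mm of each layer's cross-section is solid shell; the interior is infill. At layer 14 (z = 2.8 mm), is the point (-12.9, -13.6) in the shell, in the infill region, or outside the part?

outside

At z = 2.8 mm: the cylinder: section is a regular 8-gon, circumradius r=12; the cube at (-2, 6.5) is absent (z outside [10, 15]); Taking the union: only the r=12 cylinder is present, so the union is just that shape — 1 connected region. Overall, the cross-section is a single solid region. The nearest boundary edge runs (-12.00, 0.00)→(-8.49, -8.49); distance from the point to it = 6.76 mm. The point is not inside any of the regions above, so it lies outside the cross-section (6.76 mm from the nearest boundary).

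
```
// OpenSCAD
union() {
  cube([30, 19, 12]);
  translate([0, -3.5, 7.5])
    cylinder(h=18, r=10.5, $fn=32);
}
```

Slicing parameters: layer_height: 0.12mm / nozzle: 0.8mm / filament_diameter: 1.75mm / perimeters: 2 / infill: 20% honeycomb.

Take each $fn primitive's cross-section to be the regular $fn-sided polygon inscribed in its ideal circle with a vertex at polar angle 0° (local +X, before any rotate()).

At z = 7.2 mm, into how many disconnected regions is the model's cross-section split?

At z = 7.2 mm: the 30×19 cube contributes its full rectangle; the cylinder at (0, -3.5) is not intersected at this z (z outside [7.5, 25.5]); Merging all regions: only the 30×19 cube is present, so the union is just that shape — 1 connected region. The result has 1 disconnected region.

1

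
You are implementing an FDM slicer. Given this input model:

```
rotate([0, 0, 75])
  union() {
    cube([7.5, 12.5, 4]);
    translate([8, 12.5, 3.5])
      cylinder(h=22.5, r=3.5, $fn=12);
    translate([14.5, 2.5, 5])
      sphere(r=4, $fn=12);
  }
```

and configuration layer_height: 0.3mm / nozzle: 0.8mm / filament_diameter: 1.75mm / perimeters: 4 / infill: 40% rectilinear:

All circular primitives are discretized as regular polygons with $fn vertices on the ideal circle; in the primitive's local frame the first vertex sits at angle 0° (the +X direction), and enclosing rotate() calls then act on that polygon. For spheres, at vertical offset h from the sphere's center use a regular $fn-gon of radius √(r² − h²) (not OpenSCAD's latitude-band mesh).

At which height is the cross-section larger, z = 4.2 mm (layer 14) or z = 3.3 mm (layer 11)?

Layer 14 (z = 4.2): the cube is not intersected at this z (z outside [0, 4]); the r=3.5 cylinder at (8, 12.5) contributes a regular 12-gon of circumradius 3.5 (area = (12/2)·3.500²·sin(360°/12) = 36.75 mm²); the r=4 sphere at (14.5, 2.5) contributes a regular 12-gon of circumradius √(4²−0.8²) = 3.919 (area = (12/2)·3.919²·sin(360°/12) = 46.08 mm²); Combining (union): the 2 present regions are separate (no shared area or edge), so areas and boundary lengths simply add and each stays a separate island — area = 82.83 mm²; (whole slice rotated 75° about Z — lengths, areas and connectivity unchanged). So its area = 82.83 mm². Layer 11 (z = 3.3): the 7.5×12.5 cube contributes its full rectangle (area 93.75 mm²); the cylinder at (8, 12.5) does not reach this height (z outside [3.5, 26]); the r=4 sphere at (14.5, 2.5) slices to a regular 12-gon of circumradius 3.621 (√(r²−h²) with h=1.7 from center) (area = (12/2)·3.621²·sin(360°/12) = 39.33 mm²); Merging all regions: the 2 present regions are separate (no shared area or edge), so areas and boundary lengths simply add and each stays a separate island — area = 133.08 mm²; (whole slice rotated 75° about Z — lengths, areas and connectivity unchanged). So its area = 133.08 mm². Layer 11 is larger (133.08 vs 82.83 mm²).

layer 11 (z = 3.3 mm)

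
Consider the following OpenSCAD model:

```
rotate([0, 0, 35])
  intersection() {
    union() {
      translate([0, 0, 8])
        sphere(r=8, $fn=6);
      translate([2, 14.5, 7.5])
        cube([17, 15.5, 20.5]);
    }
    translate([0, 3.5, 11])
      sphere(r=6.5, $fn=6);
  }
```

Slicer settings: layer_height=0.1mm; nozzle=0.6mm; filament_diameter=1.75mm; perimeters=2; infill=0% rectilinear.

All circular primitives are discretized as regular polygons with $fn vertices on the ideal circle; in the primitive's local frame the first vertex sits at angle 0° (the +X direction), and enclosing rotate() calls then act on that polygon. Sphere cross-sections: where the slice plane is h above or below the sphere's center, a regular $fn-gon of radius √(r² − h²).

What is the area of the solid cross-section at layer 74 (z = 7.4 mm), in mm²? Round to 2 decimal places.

At z = 7.4 mm: the sphere: section is a regular 6-gon, circumradius = √(r²−h²) = √(8²−0.6²) = 7.977 (area = (6/2)·7.977²·sin(360°/6) = 165.34 mm²); the cube at (2, 14.5) is absent (z outside [7.5, 28]); Merging all regions: only the r=8 sphere is present, so the union is just that shape — area = 165.34 mm²; the sphere at (0, 3.5): section is a regular 6-gon, circumradius = √(r²−h²) = √(6.5²−3.6²) = 5.412 (area = (6/2)·5.412²·sin(360°/6) = 76.10 mm²); After intersecting: the r=6.5 sphere at (0, 3.5) partially overlaps the result so far; clipping to the common part keeps 68.24 mm² — area = 68.24 mm²; (whole slice rotated 35° about Z — lengths, areas and connectivity unchanged). Overall, the cross-section is a single solid region. Net area = 68.24 mm².

68.24 mm²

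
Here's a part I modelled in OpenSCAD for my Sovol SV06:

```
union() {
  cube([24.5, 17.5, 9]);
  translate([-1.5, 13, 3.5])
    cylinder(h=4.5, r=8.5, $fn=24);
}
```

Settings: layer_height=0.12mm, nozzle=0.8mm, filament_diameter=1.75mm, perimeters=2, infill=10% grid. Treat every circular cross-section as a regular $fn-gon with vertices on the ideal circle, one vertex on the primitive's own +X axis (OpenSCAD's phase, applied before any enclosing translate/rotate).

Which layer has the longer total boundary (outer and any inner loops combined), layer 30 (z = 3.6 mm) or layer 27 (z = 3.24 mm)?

layer 30 (z = 3.6 mm)

Layer 30 (z = 3.6): the cube is present — its section is the full 24.5×17.5 rectangle (perimeter 84.00 mm); the cylinder at (-1.5, 13): section is a regular 24-gon, circumradius r=8.5 (perimeter = 2·24·8.500·sin(180°/24) = 53.25 mm); Merging all regions: the regions partially overlap (shared area 72.91 mm²), so the edge portions inside another operand are dropped and the merged outline is re-measured after clipping — boundary = 102.23 mm. So its perimeter = 102.23 mm. Layer 27 (z = 3.24): the cube (footprint 24.5×17.5) is included at this height (perimeter 84.00 mm); the cylinder at (-1.5, 13) does not reach this height (z outside [3.5, 8]); Combining (union): only the 24.5×17.5 cube is present, so the union is just that shape — boundary = 84.00 mm. So its perimeter = 84.00 mm. Layer 30 is larger (102.23 vs 84.00 mm).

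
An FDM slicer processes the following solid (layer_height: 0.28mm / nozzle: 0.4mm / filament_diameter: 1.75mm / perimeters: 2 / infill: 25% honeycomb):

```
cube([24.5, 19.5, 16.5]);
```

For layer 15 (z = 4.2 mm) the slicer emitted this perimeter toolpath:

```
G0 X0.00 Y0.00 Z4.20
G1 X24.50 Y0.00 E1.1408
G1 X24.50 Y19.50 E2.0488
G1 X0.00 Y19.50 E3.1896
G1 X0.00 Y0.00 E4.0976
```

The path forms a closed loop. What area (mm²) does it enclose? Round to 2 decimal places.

477.75 mm²

Apply the shoelace formula to the sequence of (X, Y) vertices; enclosed area = 477.75 mm².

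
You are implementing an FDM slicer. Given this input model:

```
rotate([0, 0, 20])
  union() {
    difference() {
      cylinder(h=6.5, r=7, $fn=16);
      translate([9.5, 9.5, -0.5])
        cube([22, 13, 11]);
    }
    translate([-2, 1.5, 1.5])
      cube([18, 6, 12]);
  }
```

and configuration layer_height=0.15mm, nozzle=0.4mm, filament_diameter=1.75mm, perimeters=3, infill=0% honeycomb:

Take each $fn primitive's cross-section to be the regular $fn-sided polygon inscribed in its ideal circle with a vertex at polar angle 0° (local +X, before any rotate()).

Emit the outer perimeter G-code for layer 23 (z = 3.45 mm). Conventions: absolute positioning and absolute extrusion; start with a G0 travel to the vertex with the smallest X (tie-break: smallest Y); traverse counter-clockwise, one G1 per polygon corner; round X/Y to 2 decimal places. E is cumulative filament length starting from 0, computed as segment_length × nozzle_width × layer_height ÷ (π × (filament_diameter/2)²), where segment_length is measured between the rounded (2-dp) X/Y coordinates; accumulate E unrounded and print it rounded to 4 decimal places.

At z = 3.45 mm: the cylinder: section is a regular 16-gon, circumradius r=7; the cube at (9.5, 9.5) (footprint 22×13) is included at this height; After the difference (first − rest): starting from the r=7 cylinder, the 22×13 cube at (9.5, 9.5) misses the remaining region (no effect) — 1 connected region; the cube at (-2, 1.5) is present — its section is the full 18×6 rectangle; Taking the union: the regions partially overlap (shared area 37.83 mm²), so overlapping operands fuse into one piece — 1 connected region; (rotated 20° about Z; rotation is an isometry so areas/perimeters/island counts are preserved). The outline is a single polygon with 17 vertices. Extrusion per mm of travel: 0.4 × 0.15 / (π × 0.875²) = 0.024945. Accumulating E over each segment gives final E = 1.6576.

G0 X-6.99 Y0.31 Z3.45
G1 X-6.58 Y-2.39 E0.0681
G1 X-5.16 Y-4.73 E0.1364
G1 X-2.96 Y-6.34 E0.2044
G1 X-0.31 Y-6.99 E0.2725
G1 X2.39 Y-6.58 E0.3406
G1 X4.73 Y-5.16 E0.4089
G1 X6.34 Y-2.96 E0.4769
G1 X6.99 Y-0.31 E0.5449
G1 X6.58 Y2.39 E0.6131
G1 X5.78 Y3.70 E0.6514
G1 X14.52 Y6.88 E0.8834
G1 X12.47 Y12.52 E1.0331
G1 X-4.44 Y6.36 E1.4820
G1 X-4.14 Y5.52 E1.5042
G1 X-4.73 Y5.16 E1.5215
G1 X-6.34 Y2.96 E1.5895
G1 X-6.99 Y0.31 E1.6576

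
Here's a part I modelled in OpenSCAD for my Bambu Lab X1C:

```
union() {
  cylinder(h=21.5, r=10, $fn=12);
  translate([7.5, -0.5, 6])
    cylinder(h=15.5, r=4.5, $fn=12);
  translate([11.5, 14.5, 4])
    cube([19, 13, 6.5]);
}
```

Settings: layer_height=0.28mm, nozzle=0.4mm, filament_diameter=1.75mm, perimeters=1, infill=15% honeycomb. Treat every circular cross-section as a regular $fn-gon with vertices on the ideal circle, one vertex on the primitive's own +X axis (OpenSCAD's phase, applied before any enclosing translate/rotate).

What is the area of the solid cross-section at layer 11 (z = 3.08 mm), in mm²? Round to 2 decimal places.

300.00 mm²

At z = 3.08 mm: the r=10 cylinder gives a regular 12-gon of circumradius 10 (constant along its height) (area = (12/2)·10.000²·sin(360°/12) = 300.00 mm²); the cylinder at (7.5, -0.5) is absent (z outside [6, 21.5]); the cube at (11.5, 14.5) is absent (z outside [4, 10.5]); Combining (union): only the r=10 cylinder is present, so the union is just that shape — area = 300.00 mm². Overall, the cross-section is a single solid region. Net area = 300.00 mm².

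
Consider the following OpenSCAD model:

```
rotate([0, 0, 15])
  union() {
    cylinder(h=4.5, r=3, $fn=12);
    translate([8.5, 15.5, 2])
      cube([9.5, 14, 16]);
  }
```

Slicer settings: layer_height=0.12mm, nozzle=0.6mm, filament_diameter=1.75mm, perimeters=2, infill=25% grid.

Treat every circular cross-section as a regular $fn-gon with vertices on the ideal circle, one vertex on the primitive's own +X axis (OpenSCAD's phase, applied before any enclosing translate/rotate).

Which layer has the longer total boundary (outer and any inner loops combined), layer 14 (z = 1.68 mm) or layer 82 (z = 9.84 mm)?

Layer 14 (z = 1.68): the cylinder: section is a regular 12-gon, circumradius r=3 (perimeter = 2·12·3.000·sin(180°/12) = 18.63 mm); the cube at (8.5, 15.5) is not intersected at this z (z outside [2, 18]); Taking the union: only the r=3 cylinder is present, so the union is just that shape — boundary = 18.63 mm; (whole slice rotated 15° about Z — lengths, areas and connectivity unchanged). So its perimeter = 18.63 mm. Layer 82 (z = 9.84): the cylinder is absent (z outside [0, 4.5]); the cube at (8.5, 15.5) is present — its section is the full 9.5×14 rectangle (perimeter 47.00 mm); Taking the union: only the 9.5×14 cube at (8.5, 15.5) is present, so the union is just that shape — boundary = 47.00 mm; (rotated 15° about Z; rotation is an isometry so areas/perimeters/island counts are preserved). So its perimeter = 47.00 mm. Layer 82 is larger (47.00 vs 18.63 mm).

layer 82 (z = 9.84 mm)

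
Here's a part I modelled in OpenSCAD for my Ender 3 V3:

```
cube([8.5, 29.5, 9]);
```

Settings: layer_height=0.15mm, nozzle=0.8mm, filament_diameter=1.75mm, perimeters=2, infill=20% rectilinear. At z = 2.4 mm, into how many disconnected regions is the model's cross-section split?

At z = 2.4 mm: the cube (footprint 8.5×29.5) is included at this height. The result has 1 disconnected region.

1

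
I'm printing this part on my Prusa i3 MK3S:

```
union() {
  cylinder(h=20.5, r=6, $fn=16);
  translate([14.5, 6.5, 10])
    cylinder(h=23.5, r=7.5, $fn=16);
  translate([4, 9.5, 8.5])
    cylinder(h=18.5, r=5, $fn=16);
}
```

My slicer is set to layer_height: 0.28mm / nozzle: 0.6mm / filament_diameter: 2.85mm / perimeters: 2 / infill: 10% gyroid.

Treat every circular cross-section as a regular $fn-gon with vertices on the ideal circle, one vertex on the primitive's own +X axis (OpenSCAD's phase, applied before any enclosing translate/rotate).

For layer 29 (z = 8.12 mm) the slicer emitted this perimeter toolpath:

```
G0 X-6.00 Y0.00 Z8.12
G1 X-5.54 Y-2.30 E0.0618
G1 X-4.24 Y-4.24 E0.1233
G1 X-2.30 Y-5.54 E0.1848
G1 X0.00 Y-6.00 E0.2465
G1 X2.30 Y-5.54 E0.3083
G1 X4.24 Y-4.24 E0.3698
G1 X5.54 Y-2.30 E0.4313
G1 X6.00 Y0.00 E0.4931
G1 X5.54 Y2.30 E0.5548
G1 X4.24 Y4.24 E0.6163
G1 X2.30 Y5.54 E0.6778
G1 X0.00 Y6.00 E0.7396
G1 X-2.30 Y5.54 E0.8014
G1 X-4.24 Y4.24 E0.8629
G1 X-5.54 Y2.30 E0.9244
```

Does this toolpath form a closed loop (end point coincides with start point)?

Start point (G0): (-6.00, 0.00). End point (last G1): the path does not return to the start — open.

no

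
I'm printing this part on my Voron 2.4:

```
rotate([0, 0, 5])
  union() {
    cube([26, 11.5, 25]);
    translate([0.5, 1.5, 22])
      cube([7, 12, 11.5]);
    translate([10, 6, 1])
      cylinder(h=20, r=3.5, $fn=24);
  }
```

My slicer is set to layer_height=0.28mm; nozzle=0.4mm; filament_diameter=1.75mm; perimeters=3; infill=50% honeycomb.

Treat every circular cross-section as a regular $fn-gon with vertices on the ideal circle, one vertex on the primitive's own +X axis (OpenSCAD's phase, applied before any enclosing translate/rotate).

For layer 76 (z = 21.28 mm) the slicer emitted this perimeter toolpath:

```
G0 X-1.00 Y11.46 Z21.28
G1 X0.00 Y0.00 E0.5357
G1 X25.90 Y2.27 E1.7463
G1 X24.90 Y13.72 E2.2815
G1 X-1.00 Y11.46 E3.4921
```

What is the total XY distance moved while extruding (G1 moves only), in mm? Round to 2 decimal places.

74.99 mm

Sum the Euclidean lengths of each G1 segment: total = 74.99 mm.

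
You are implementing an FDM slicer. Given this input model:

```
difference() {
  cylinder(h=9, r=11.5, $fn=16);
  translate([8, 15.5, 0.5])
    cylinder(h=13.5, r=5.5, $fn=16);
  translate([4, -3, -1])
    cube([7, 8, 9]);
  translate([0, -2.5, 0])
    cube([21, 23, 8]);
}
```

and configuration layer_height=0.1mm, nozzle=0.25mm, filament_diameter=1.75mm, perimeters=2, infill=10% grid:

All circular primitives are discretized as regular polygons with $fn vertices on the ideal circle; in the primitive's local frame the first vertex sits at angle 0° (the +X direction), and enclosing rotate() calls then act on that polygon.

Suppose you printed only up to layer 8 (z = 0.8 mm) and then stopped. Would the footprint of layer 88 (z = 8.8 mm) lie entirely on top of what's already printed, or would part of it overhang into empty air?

part overhangs

Compare the two slices. At z = 0.8: the cylinder: section is a regular 16-gon, circumradius r=11.5 (area = (16/2)·11.500²·sin(360°/16) = 404.88 mm²); the cylinder at (8, 15.5): section is a regular 16-gon, circumradius r=5.5 (area = (16/2)·5.500²·sin(360°/16) = 92.61 mm²); the cube at (4, -3) (footprint 7×8) is included at this height (area 56.00 mm²); the cube at (0, -2.5) is present — its section is the full 21×23 rectangle (area 483.00 mm²); Taking the first minus the rest: starting from the r=11.5 cylinder (404.88 mm²), the r=5.5 cylinder at (8, 15.5) misses the remaining region (no effect); the 7×8 cube at (4, -3) partially overlaps it — only the 55.28 mm² overlap (of its 56.00 mm²) is removed, clipping the outline; the 21×23 cube at (0, -2.5) partially overlaps it — only the 77.55 mm² overlap (of its 483.00 mm²) is removed, clipping the outline — area = 272.05 mm². At z = 8.8: the cylinder: section is a regular 16-gon, circumradius r=11.5 (area = (16/2)·11.500²·sin(360°/16) = 404.88 mm²); the cylinder at (8, 15.5): section is a regular 16-gon, circumradius r=5.5 (area = (16/2)·5.500²·sin(360°/16) = 92.61 mm²); the cube at (4, -3) is not intersected at this z (z outside [-1, 8]); the cube at (0, -2.5) is not intersected at this z (z outside [0, 8]); After the difference (first − rest): starting from the r=11.5 cylinder (404.88 mm²), the r=5.5 cylinder at (8, 15.5) misses the remaining region (no effect) — area = 404.88 mm². Checking containment: at z = 8.8 the cross-section extends beyond the z = 0.8 cross-section by about 132.82 mm².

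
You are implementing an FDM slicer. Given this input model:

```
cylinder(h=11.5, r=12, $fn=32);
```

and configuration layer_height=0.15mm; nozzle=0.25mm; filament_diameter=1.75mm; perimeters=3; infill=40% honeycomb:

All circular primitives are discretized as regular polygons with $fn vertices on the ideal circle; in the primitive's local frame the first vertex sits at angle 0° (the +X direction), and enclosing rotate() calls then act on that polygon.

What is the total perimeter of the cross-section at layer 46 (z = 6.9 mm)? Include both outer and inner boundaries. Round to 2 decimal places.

75.28 mm

At z = 6.9 mm: the r=12 cylinder contributes a regular 32-gon of circumradius 12 (perimeter = 2·32·12.000·sin(180°/32) = 75.28 mm). Overall, the cross-section is a single solid region. Total boundary length (outer) = 75.28 mm.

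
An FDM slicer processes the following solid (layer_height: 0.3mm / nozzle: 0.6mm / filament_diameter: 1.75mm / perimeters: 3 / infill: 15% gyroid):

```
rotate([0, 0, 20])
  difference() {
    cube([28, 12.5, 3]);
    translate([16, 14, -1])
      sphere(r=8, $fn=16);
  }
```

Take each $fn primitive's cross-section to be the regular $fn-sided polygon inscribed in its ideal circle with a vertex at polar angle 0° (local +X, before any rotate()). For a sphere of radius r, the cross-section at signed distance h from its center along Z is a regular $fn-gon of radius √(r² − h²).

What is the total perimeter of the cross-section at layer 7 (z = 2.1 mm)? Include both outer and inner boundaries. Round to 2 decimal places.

At z = 2.1 mm: the cube is present — its section is the full 28×12.5 rectangle (perimeter 81.00 mm); the r=8 sphere at (16, 14) slices to a regular 16-gon of circumradius 7.375 (√(r²−h²) with h=3.1 from center) (perimeter = 2·16·7.375·sin(180°/16) = 46.04 mm); Subtracting the remaining from the first: starting from the 28×12.5 cube, the r=8 sphere at (16, 14) partially overlaps it — only the 61.58 mm² overlap (of its 166.51 mm²) is removed, clipping the outline — boundary = 86.81 mm; (whole slice rotated 20° about Z — lengths, areas and connectivity unchanged). Overall, the cross-section is a single solid region. Total boundary length (outer) = 86.81 mm.

86.81 mm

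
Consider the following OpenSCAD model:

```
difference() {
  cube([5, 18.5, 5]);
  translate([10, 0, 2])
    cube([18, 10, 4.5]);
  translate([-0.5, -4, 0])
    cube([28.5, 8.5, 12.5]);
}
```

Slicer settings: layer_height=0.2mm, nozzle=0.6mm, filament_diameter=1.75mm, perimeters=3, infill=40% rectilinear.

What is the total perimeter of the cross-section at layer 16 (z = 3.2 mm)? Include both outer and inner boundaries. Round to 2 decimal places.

At z = 3.2 mm: the 5×18.5 cube contributes its full rectangle (perimeter 47.00 mm); the 18×10 cube at (10, 0) contributes its full rectangle (perimeter 56.00 mm); the cube at (-0.5, -4) (footprint 28.5×8.5) is included at this height (perimeter 74.00 mm); Taking the first minus the rest: starting from the 5×18.5 cube, the 18×10 cube at (10, 0) misses the remaining region (no effect); the 28.5×8.5 cube at (-0.5, -4) partially overlaps it — only the 22.50 mm² overlap (of its 242.25 mm²) is removed, clipping the outline — boundary = 38.00 mm. Overall, the cross-section is a single solid region. Total boundary length (outer) = 38.00 mm.

38.00 mm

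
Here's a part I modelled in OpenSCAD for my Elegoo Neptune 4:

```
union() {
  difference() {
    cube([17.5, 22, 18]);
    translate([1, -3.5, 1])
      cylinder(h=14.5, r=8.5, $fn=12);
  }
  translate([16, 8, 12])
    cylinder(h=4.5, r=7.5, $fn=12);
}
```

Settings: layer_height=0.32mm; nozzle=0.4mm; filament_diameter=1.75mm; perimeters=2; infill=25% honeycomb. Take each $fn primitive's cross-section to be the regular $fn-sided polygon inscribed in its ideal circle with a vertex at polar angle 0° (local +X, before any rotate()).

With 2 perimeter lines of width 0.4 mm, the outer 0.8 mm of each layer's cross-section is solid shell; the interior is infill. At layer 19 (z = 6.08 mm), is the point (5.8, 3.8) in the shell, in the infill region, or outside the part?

At z = 6.08 mm: the cube (footprint 17.5×22) is included at this height; the r=8.5 cylinder at (1, -3.5) gives a regular 12-gon of circumradius 8.5 (constant along its height); Subtracting the remaining from the first: starting from the 17.5×22 cube, the r=8.5 cylinder at (1, -3.5) partially overlaps it — only the 30.94 mm² overlap (of its 216.75 mm²) is removed, clipping the outline — 1 connected region; the cylinder at (16, 8) is not intersected at this z (z outside [12, 16.5]); Merging all regions: only the result so far is present, so the union is just that shape — 1 connected region. Overall, the cross-section is a single solid region. The nearest boundary edge runs (8.36, 0.75)→(5.25, 3.86); distance from the point to it = 0.35 mm. The point is inside the cross-section, 0.35 mm from the nearest boundary — within the 0.8 mm shell band (2 × 0.4).

shell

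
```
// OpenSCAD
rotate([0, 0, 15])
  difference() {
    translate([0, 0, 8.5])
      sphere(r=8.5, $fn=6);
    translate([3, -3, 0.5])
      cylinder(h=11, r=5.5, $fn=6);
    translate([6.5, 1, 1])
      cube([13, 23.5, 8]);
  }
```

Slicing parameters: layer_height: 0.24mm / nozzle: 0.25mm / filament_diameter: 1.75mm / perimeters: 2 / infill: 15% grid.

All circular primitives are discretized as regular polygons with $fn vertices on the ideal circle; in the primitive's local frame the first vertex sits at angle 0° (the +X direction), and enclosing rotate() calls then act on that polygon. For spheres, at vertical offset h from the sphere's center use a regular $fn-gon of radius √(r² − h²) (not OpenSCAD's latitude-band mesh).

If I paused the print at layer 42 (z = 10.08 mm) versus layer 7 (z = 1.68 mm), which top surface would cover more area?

layer 42 (z = 10.08 mm)

Layer 42 (z = 10.08): the r=8.5 sphere contributes a regular 6-gon of circumradius √(8.5²−1.58²) = 8.352 (area = (6/2)·8.352²·sin(360°/6) = 181.23 mm²); the r=5.5 cylinder at (3, -3) gives a regular 6-gon of circumradius 5.5 (constant along its height) (area = (6/2)·5.500²·sin(360°/6) = 78.59 mm²); the cube at (6.5, 1) does not reach this height (z outside [1, 9]); After the difference (first − rest): starting from the r=8.5 sphere (181.23 mm²), the r=5.5 cylinder at (3, -3) partially overlaps it — only the 66.02 mm² overlap (of its 78.59 mm²) is removed, clipping the outline — area = 115.20 mm²; (whole slice rotated 15° about Z — lengths, areas and connectivity unchanged). So its area = 115.20 mm². Layer 7 (z = 1.68): the r=8.5 sphere slices to a regular 6-gon of circumradius 5.073 (√(r²−h²) with h=6.82 from center) (area = (6/2)·5.073²·sin(360°/6) = 66.87 mm²); the r=5.5 cylinder at (3, -3) contributes a regular 6-gon of circumradius 5.5 (area = (6/2)·5.500²·sin(360°/6) = 78.59 mm²); the cube at (6.5, 1) (footprint 13×23.5) is included at this height (area 305.50 mm²); After the difference (first − rest): starting from the r=8.5 sphere (66.87 mm²), the r=5.5 cylinder at (3, -3) partially overlaps it — only the 33.05 mm² overlap (of its 78.59 mm²) is removed, clipping the outline; the 13×23.5 cube at (6.5, 1) misses the remaining region (no effect) — area = 33.82 mm²; (rotated 15° about Z; rotation is an isometry so areas/perimeters/island counts are preserved). So its area = 33.82 mm². Layer 42 is larger (115.20 vs 33.82 mm²).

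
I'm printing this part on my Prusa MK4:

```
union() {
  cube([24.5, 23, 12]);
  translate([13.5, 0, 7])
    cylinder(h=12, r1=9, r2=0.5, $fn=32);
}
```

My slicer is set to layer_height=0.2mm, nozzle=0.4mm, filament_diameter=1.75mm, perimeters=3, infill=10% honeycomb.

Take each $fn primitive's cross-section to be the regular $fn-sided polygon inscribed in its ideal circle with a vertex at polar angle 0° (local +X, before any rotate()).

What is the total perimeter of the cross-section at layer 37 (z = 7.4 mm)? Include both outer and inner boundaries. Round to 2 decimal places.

At z = 7.4 mm: the cube (footprint 24.5×23) is included at this height (perimeter 95.00 mm); the cone at (13.5, 0): at t=0.033 of its height the radius interpolates to r₁+(r₂−r₁)t = 8.717, giving a regular 32-gon of that circumradius (perimeter = 2·32·8.717·sin(180°/32) = 54.68 mm); Combining (union): the regions partially overlap (shared area 118.58 mm²), so the edge portions inside another operand are dropped and the merged outline is re-measured after clipping — boundary = 104.91 mm. Overall, the cross-section is a single solid region. Total boundary length (outer) = 104.91 mm.

104.91 mm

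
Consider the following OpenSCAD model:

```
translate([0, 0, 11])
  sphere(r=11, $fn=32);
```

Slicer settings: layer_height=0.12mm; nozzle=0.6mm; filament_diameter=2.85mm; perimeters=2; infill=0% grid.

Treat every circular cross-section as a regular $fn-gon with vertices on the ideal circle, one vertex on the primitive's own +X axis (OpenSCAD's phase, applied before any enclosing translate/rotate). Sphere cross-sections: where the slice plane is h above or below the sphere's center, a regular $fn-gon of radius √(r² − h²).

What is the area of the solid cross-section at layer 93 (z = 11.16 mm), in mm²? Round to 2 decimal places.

377.61 mm²

At z = 11.16 mm: the sphere: section is a regular 32-gon, circumradius = √(r²−h²) = √(11²−0.16²) = 10.999 (area = (32/2)·10.999²·sin(360°/32) = 377.61 mm²). Overall, the cross-section is a single solid region. Net area = 377.61 mm².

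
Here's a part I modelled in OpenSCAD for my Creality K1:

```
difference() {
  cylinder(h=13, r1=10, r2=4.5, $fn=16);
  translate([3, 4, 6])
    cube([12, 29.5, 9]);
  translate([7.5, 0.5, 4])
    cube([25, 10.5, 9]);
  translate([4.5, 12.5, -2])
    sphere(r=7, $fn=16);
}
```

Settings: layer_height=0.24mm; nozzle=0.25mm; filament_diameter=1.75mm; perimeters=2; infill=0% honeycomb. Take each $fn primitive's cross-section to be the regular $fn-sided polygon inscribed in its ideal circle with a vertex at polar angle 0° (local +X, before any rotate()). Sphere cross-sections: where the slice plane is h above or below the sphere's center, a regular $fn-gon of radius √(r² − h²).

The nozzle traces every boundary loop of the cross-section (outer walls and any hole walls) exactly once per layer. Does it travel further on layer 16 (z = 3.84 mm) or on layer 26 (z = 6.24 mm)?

Layer 16 (z = 3.84): the cone (r1=10→r2=4.5) has section circumradius 8.375 here — a regular 16-gon (perimeter = 2·16·8.375·sin(180°/16) = 52.29 mm); the cube at (3, 4) is absent (z outside [6, 15]); the cube at (7.5, 0.5) is absent (z outside [4, 13]); the r=7 sphere at (4.5, 12.5) slices to a regular 16-gon of circumradius 3.859 (√(r²−h²) with h=5.84 from center) (perimeter = 2·16·3.859·sin(180°/16) = 24.09 mm); Taking the first minus the rest: starting from the cone, the r=7 sphere at (4.5, 12.5) misses the remaining region (no effect) — boundary = 52.29 mm. So its perimeter = 52.29 mm. Layer 26 (z = 6.24): the cone contributes a regular 16-gon of circumradius 7.360 (interpolated between r1=10 and r2=4.5 at t=0.480) (perimeter = 2·16·7.360·sin(180°/16) = 45.95 mm); the cube at (3, 4) (footprint 12×29.5) is included at this height (perimeter 83.00 mm); the 25×10.5 cube at (7.5, 0.5) contributes its full rectangle (perimeter 71.00 mm); the sphere at (4.5, 12.5) is absent (|z−center|=8.240 > r=7); After the difference (first − rest): starting from the cone, the 12×29.5 cube at (3, 4) partially overlaps it — only the 4.76 mm² overlap (of its 354.00 mm²) is removed, clipping the outline; the 25×10.5 cube at (7.5, 0.5) misses the remaining region (no effect) — boundary = 47.53 mm. So its perimeter = 47.53 mm. Layer 16 is larger (52.29 vs 47.53 mm).

layer 16 (z = 3.84 mm)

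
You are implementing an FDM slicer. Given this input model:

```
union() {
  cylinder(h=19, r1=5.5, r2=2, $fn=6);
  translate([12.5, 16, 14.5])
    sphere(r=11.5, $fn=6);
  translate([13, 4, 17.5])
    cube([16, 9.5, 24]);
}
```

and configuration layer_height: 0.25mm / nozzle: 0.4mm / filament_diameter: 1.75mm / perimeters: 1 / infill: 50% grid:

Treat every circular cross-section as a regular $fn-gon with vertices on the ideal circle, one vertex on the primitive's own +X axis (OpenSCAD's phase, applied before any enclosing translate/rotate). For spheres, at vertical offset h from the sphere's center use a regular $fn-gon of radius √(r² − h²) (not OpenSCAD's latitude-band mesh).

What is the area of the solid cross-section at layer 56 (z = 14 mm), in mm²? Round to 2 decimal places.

365.11 mm²

At z = 14 mm: the cone contributes a regular 6-gon of circumradius 2.921 (interpolated between r1=5.5 and r2=2 at t=0.737) (area = (6/2)·2.921²·sin(360°/6) = 22.17 mm²); the r=11.5 sphere at (12.5, 16) contributes a regular 6-gon of circumradius √(11.5²−0.5²) = 11.489 (area = (6/2)·11.489²·sin(360°/6) = 342.95 mm²); the cube at (13, 4) is absent (z outside [17.5, 41.5]); Merging all regions: the 2 present regions are separate (no shared area or edge), so areas and boundary lengths simply add and each stays a separate island — area = 365.11 mm². Overall, the cross-section has 2 separate islands. Net area = 365.11 mm².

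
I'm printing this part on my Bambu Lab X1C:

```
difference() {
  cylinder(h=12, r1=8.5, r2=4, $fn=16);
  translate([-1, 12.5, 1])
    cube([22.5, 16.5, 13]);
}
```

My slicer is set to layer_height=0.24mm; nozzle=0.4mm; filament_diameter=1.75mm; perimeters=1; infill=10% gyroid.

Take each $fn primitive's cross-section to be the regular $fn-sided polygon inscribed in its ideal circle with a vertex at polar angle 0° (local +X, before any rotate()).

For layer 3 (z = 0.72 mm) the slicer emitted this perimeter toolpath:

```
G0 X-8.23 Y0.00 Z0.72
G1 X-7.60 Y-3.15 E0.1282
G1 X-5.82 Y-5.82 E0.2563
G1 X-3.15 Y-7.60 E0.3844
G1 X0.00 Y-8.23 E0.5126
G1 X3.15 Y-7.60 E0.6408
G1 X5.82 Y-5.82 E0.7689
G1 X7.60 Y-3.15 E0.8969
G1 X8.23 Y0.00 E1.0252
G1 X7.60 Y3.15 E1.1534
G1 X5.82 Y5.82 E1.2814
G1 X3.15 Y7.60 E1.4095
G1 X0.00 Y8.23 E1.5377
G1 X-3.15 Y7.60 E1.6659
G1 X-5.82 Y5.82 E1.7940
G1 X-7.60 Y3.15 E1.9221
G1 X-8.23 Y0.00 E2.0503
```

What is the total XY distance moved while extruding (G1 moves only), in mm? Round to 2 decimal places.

51.37 mm

Sum the Euclidean lengths of each G1 segment: total = 51.37 mm.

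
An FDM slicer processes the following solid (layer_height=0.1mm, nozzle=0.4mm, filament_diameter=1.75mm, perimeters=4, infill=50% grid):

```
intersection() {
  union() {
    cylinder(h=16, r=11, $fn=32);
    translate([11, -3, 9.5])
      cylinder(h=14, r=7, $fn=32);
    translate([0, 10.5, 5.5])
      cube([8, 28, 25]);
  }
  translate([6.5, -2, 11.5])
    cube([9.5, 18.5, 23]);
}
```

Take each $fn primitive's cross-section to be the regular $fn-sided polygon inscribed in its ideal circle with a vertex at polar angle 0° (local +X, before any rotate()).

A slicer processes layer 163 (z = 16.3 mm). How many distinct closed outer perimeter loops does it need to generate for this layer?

2

At z = 16.3 mm: the cylinder is not intersected at this z (z outside [0, 16]); the r=7 cylinder at (11, -3) gives a regular 32-gon of circumradius 7 (constant along its height); the cube at (0, 10.5) is present — its section is the full 8×28 rectangle; Taking the union: the 2 present regions are separate (no shared area or edge), so areas and boundary lengths simply add and each stays a separate island — 2 connected regions; the 9.5×18.5 cube at (6.5, -2) contributes its full rectangle; Taking the intersection: the 9.5×18.5 cube at (6.5, -2) partially overlaps that combined region; clipping to the common part keeps 60.18 mm² — 2 connected regions. The result has 2 disconnected regions.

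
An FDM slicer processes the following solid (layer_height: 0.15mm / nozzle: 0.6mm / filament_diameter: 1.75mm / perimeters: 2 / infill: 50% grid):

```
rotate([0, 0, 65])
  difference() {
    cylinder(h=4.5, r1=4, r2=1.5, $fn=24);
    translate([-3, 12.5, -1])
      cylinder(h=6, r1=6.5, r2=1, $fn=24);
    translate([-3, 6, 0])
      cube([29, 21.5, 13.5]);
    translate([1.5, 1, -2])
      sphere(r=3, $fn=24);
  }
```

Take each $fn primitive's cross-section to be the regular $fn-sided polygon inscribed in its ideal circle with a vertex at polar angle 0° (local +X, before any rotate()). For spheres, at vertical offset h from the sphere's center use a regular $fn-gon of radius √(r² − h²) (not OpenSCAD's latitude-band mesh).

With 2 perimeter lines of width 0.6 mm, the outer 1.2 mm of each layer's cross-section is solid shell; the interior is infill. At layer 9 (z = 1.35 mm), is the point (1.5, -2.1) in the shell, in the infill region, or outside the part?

At z = 1.35 mm: the cone contributes a regular 24-gon of circumradius 3.250 (interpolated between r1=4 and r2=1.5 at t=0.300); the cone at (-3, 12.5) (r1=6.5→r2=1) has section circumradius 4.346 here — a regular 24-gon; the cube at (-3, 6) (footprint 29×21.5) is included at this height; the sphere at (1.5, 1) does not reach this height (|z−center|=3.350 > r=3); After the difference (first − rest): starting from the cone, the cone at (-3, 12.5) misses the remaining region (no effect); the 29×21.5 cube at (-3, 6) misses the remaining region (no effect) — 1 connected region; (rotated 65° about Z; rotation is an isometry so areas/perimeters/island counts are preserved). Overall, the cross-section is a single solid region. Undo the 65° rotation: the query point maps to (-1.269, -2.247) in the un-rotated model frame. The nearest boundary edge runs (-0.84, -3.14)→(-1.63, -2.81); distance from the point to it = 0.66 mm. The point is inside the cross-section, 0.66 mm from the nearest boundary — within the 1.2 mm shell band (2 × 0.6).

shell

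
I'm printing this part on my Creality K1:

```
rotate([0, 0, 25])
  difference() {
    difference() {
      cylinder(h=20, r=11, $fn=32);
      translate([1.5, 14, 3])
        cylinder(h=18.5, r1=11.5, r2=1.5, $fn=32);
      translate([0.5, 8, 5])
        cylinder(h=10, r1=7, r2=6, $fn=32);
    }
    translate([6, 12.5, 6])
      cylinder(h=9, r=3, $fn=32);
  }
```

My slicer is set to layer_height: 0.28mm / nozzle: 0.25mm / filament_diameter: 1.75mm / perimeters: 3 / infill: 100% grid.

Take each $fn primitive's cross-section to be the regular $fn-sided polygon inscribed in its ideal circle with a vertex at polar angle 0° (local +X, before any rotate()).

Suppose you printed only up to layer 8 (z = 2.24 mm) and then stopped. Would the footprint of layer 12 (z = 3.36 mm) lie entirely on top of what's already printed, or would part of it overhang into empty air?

entirely on top

Compare the two slices. At z = 2.24: the cylinder: section is a regular 32-gon, circumradius r=11 (area = (32/2)·11.000²·sin(360°/32) = 377.69 mm²); the cone at (1.5, 14) does not reach this height (z outside [3, 21.5]); the cone at (0.5, 8) is not intersected at this z (z outside [5, 15]); After the difference (first − rest): none of the subtracted shapes is present at this height, so the r=11 cylinder is unchanged — area = 377.69 mm²; the cylinder at (6, 12.5) is not intersected at this z (z outside [6, 15]); After the difference (first − rest): none of the subtracted shapes is present at this height, so that combined region is unchanged — area = 377.69 mm²; (rotated 25° about Z; rotation is an isometry so areas/perimeters/island counts are preserved). At z = 3.36: the r=11 cylinder contributes a regular 32-gon of circumradius 11 (area = (32/2)·11.000²·sin(360°/32) = 377.69 mm²); the cone at (1.5, 14) contributes a regular 32-gon of circumradius 11.305 (interpolated between r1=11.5 and r2=1.5 at t=0.019) (area = (32/2)·11.305²·sin(360°/32) = 398.96 mm²); the cone at (0.5, 8) is absent (z outside [5, 15]); Subtracting the remaining from the first: starting from the r=11 cylinder (377.69 mm²), the cone at (1.5, 14) partially overlaps it — only the 97.60 mm² overlap (of its 398.96 mm²) is removed, clipping the outline — area = 280.10 mm²; the cylinder at (6, 12.5) is absent (z outside [6, 15]); Taking the first minus the rest: none of the subtracted shapes is present at this height, so that combined region is unchanged — area = 280.10 mm²; (whole slice rotated 25° about Z — lengths, areas and connectivity unchanged). Checking containment: the cross-section at z = 3.36 is a subset of the cross-section at z = 2.24.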